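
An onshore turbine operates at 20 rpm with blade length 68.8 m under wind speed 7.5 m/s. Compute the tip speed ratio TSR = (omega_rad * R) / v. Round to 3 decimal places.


Convert rotational speed to rad/s:
  omega = 20 * 2 * pi / 60 = 2.0944 rad/s
Compute tip speed:
  v_tip = omega * R = 2.0944 * 68.8 = 144.094 m/s
Tip speed ratio:
  TSR = v_tip / v_wind = 144.094 / 7.5 = 19.213

19.213


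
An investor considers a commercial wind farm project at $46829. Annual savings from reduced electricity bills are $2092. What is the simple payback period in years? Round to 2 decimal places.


Simple payback period = initial cost / annual savings
Payback = 46829 / 2092
Payback = 22.38 years

22.38


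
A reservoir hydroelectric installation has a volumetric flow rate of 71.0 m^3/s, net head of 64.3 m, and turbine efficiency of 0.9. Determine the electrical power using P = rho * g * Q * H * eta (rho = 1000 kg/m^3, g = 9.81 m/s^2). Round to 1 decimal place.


Apply the hydropower formula P = rho * g * Q * H * eta
rho * g = 1000 * 9.81 = 9810.0
P = 9810.0 * 71.0 * 64.3 * 0.9
P = 40307033.7 W

40307033.7


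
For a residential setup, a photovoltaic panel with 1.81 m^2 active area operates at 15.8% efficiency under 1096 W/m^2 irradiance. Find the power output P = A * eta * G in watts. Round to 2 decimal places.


Use the solar power formula P = A * eta * G.
Given: A = 1.81 m^2, eta = 0.158, G = 1096 W/m^2
P = 1.81 * 0.158 * 1096
P = 313.43 W

313.43


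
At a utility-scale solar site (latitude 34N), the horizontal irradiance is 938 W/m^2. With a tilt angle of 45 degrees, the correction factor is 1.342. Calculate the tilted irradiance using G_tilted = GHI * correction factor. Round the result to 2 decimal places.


Identify the given values:
  GHI = 938 W/m^2, tilt correction factor = 1.342
Apply the formula G_tilted = GHI * factor:
  G_tilted = 938 * 1.342
  G_tilted = 1258.80 W/m^2

1258.80


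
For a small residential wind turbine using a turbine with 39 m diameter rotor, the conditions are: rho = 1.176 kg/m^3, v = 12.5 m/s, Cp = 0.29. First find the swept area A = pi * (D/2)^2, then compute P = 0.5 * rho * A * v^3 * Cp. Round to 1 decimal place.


Step 1 -- Compute swept area:
  A = pi * (D/2)^2 = pi * (39/2)^2 = 1194.59 m^2
Step 2 -- Apply wind power equation:
  P = 0.5 * rho * A * v^3 * Cp
  v^3 = 12.5^3 = 1953.125
  P = 0.5 * 1.176 * 1194.59 * 1953.125 * 0.29
  P = 397854.7 W

397854.7


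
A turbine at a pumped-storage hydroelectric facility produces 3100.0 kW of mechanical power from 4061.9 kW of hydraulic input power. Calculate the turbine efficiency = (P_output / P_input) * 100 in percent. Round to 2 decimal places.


Turbine efficiency = (output power / input power) * 100
eta = (3100.0 / 4061.9) * 100
eta = 76.32%

76.32


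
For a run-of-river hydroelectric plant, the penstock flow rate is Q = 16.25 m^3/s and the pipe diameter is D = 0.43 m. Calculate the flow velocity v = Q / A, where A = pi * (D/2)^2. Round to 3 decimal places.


Compute pipe cross-sectional area:
  A = pi * (D/2)^2 = pi * (0.43/2)^2 = 0.1452 m^2
Calculate velocity:
  v = Q / A = 16.25 / 0.1452
  v = 111.899 m/s

111.899


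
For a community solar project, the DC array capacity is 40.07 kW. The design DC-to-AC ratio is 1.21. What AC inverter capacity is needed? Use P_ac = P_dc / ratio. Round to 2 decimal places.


The inverter AC capacity is determined by the DC/AC ratio.
Given: P_dc = 40.07 kW, DC/AC ratio = 1.21
P_ac = P_dc / ratio = 40.07 / 1.21
P_ac = 33.12 kW

33.12


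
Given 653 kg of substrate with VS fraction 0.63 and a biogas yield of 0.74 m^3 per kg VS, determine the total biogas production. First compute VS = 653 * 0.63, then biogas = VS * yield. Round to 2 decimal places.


Compute volatile solids:
  VS = mass * VS_fraction = 653 * 0.63 = 411.39 kg
Calculate biogas volume:
  Biogas = VS * specific_yield = 411.39 * 0.74
  Biogas = 304.43 m^3

304.43


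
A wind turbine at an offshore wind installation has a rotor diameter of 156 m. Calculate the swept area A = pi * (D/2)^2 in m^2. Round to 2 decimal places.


Compute the rotor radius:
  r = D / 2 = 156 / 2 = 78.0 m
Calculate swept area:
  A = pi * r^2 = pi * 78.0^2
  A = 19113.45 m^2

19113.45


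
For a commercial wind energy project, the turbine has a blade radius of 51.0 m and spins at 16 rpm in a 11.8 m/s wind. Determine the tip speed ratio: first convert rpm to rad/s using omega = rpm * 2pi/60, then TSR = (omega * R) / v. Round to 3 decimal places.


Convert rotational speed to rad/s:
  omega = 16 * 2 * pi / 60 = 1.6755 rad/s
Compute tip speed:
  v_tip = omega * R = 1.6755 * 51.0 = 85.451 m/s
Tip speed ratio:
  TSR = v_tip / v_wind = 85.451 / 11.8 = 7.242

7.242


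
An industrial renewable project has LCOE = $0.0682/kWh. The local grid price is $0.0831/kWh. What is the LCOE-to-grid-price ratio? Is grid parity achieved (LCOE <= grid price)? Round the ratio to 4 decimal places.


Compare LCOE to grid price:
  LCOE = $0.0682/kWh, Grid price = $0.0831/kWh
  Ratio = LCOE / grid_price = 0.0682 / 0.0831 = 0.8207
  Grid parity achieved (ratio <= 1)? yes

0.8207


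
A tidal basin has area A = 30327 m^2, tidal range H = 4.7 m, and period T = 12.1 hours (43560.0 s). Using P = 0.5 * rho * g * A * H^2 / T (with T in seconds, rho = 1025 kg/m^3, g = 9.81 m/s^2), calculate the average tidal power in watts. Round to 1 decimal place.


Convert period to seconds: T = 12.1 * 3600 = 43560.0 s
H^2 = 4.7^2 = 22.09
P = 0.5 * rho * g * A * H^2 / T
P = 0.5 * 1025 * 9.81 * 30327 * 22.09 / 43560.0
P = 77321.5 W

77321.5


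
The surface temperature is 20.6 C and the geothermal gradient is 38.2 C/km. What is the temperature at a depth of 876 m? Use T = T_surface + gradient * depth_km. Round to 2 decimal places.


Convert depth to km: 876 / 1000 = 0.876 km
Temperature increase = gradient * depth_km = 38.2 * 0.876 = 33.46 C
Temperature at depth = T_surface + delta_T = 20.6 + 33.46
T = 54.06 C

54.06


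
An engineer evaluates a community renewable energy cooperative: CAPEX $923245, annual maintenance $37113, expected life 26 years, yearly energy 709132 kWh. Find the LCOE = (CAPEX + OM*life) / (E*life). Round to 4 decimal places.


Total cost = CAPEX + OM * lifetime = 923245 + 37113 * 26 = 923245 + 964938 = 1888183
Total generation = annual * lifetime = 709132 * 26 = 18437432 kWh
LCOE = 1888183 / 18437432
LCOE = 0.1024 $/kWh

0.1024


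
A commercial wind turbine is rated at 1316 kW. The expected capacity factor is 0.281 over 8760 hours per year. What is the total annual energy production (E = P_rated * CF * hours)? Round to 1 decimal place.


Annual energy = rated_kW * capacity_factor * hours_per_year
Given: P_rated = 1316 kW, CF = 0.281, hours = 8760
E = 1316 * 0.281 * 8760
E = 3239413.0 kWh

3239413.0


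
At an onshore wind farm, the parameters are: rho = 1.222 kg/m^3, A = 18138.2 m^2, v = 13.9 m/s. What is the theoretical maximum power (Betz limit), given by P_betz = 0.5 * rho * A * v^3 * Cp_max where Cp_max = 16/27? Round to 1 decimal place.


The Betz coefficient Cp_max = 16/27 = 0.5926
v^3 = 13.9^3 = 2685.619
P_betz = 0.5 * rho * A * v^3 * Cp_max
P_betz = 0.5 * 1.222 * 18138.2 * 2685.619 * 0.5926
P_betz = 17637458.9 W

17637458.9


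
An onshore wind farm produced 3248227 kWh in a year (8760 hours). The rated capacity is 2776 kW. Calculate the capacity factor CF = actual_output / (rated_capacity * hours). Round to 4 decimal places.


Capacity factor = actual output / maximum possible output
Maximum possible = rated * hours = 2776 * 8760 = 24317760 kWh
CF = 3248227 / 24317760
CF = 0.1336

0.1336


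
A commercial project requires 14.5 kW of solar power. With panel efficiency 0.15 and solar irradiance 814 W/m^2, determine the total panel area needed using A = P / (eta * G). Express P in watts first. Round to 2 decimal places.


Convert target power to watts: P = 14.5 * 1000 = 14500.0 W
Compute denominator: eta * G = 0.15 * 814 = 122.1
Required area A = P / (eta * G) = 14500.0 / 122.1
A = 118.76 m^2

118.76


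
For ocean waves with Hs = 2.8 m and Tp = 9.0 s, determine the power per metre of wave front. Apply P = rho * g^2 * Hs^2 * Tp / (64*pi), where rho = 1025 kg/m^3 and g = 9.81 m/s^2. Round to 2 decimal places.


Apply wave power formula:
  g^2 = 9.81^2 = 96.2361
  Hs^2 = 2.8^2 = 7.84
  Numerator = rho * g^2 * Hs^2 * Tp = 1025 * 96.2361 * 7.84 * 9.0 = 6960179.7
  Denominator = 64 * pi = 201.0619
  P = 6960179.7 / 201.0619 = 34617.09 W/m

34617.09


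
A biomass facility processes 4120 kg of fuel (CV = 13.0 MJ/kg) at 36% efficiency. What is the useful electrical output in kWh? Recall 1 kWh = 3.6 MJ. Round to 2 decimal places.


Total energy = mass * CV = 4120 * 13.0 = 53560.0 MJ
Useful energy = total * eta = 53560.0 * 0.36 = 19281.6 MJ
Convert to kWh: 19281.6 / 3.6
Useful energy = 5356.00 kWh

5356.00


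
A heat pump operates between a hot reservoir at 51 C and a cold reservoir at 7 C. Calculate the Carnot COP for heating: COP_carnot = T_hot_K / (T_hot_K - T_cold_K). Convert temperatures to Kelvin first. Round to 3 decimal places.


Convert to Kelvin:
  T_hot = 51 + 273.15 = 324.15 K
  T_cold = 7 + 273.15 = 280.15 K
Apply Carnot COP formula:
  COP = T_hot_K / (T_hot_K - T_cold_K) = 324.15 / 44.0
  COP = 7.367

7.367


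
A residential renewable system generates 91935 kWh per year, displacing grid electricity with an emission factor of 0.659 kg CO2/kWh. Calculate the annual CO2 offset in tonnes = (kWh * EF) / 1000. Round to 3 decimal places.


CO2 offset in kg = generation * emission_factor
CO2 offset = 91935 * 0.659 = 60585.17 kg
Convert to tonnes:
  CO2 offset = 60585.17 / 1000 = 60.585 tonnes

60.585


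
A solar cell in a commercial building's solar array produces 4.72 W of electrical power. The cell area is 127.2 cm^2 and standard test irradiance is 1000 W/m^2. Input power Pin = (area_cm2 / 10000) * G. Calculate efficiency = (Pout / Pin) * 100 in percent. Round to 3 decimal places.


First compute the input power:
  Pin = area_cm2 / 10000 * G = 127.2 / 10000 * 1000 = 12.72 W
Then compute efficiency:
  Efficiency = (Pout / Pin) * 100 = (4.72 / 12.72) * 100
  Efficiency = 37.107%

37.107


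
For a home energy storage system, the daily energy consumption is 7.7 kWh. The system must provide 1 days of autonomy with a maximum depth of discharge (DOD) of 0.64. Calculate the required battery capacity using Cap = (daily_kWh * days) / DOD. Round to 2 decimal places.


Total energy needed = daily * days = 7.7 * 1 = 7.7 kWh
Account for depth of discharge:
  Cap = total_energy / DOD = 7.7 / 0.64
  Cap = 12.03 kWh

12.03


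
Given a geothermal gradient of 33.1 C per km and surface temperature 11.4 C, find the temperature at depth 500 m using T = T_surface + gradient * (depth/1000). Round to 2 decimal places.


Convert depth to km: 500 / 1000 = 0.5 km
Temperature increase = gradient * depth_km = 33.1 * 0.5 = 16.55 C
Temperature at depth = T_surface + delta_T = 11.4 + 16.55
T = 27.95 C

27.95


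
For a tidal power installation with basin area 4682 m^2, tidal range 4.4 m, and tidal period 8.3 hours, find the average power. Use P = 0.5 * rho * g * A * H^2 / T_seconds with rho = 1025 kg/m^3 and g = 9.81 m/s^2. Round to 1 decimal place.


Convert period to seconds: T = 8.3 * 3600 = 29880.0 s
H^2 = 4.4^2 = 19.36
P = 0.5 * rho * g * A * H^2 / T
P = 0.5 * 1025 * 9.81 * 4682 * 19.36 / 29880.0
P = 15251.7 W

15251.7


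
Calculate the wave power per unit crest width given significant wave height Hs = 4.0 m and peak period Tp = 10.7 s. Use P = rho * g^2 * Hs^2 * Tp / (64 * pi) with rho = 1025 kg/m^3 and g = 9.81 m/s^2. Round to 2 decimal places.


Apply wave power formula:
  g^2 = 9.81^2 = 96.2361
  Hs^2 = 4.0^2 = 16.0
  Numerator = rho * g^2 * Hs^2 * Tp = 1025 * 96.2361 * 16.0 * 10.7 = 16887510.83
  Denominator = 64 * pi = 201.0619
  P = 16887510.83 / 201.0619 = 83991.59 W/m

83991.59


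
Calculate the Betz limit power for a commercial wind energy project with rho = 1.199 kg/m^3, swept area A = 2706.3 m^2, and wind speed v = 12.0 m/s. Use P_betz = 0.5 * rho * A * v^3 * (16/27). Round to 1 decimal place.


The Betz coefficient Cp_max = 16/27 = 0.5926
v^3 = 12.0^3 = 1728.0
P_betz = 0.5 * rho * A * v^3 * Cp_max
P_betz = 0.5 * 1.199 * 2706.3 * 1728.0 * 0.5926
P_betz = 1661365.1 W

1661365.1


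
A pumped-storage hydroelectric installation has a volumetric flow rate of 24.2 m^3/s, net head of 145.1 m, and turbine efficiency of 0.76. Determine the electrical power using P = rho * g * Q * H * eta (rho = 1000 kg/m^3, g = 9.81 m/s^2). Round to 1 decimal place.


Apply the hydropower formula P = rho * g * Q * H * eta
rho * g = 1000 * 9.81 = 9810.0
P = 9810.0 * 24.2 * 145.1 * 0.76
P = 26179743.0 W

26179743.0


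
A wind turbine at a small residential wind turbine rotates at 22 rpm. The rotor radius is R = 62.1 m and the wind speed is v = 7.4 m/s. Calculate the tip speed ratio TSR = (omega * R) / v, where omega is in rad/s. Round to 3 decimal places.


Convert rotational speed to rad/s:
  omega = 22 * 2 * pi / 60 = 2.3038 rad/s
Compute tip speed:
  v_tip = omega * R = 2.3038 * 62.1 = 143.068 m/s
Tip speed ratio:
  TSR = v_tip / v_wind = 143.068 / 7.4 = 19.334

19.334


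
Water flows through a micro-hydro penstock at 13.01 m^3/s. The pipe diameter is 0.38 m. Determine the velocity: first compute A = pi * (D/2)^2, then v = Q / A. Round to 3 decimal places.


Compute pipe cross-sectional area:
  A = pi * (D/2)^2 = pi * (0.38/2)^2 = 0.1134 m^2
Calculate velocity:
  v = Q / A = 13.01 / 0.1134
  v = 114.715 m/s

114.715


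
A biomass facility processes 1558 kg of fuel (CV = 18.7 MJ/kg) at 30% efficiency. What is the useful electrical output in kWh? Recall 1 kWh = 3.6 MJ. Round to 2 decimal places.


Total energy = mass * CV = 1558 * 18.7 = 29134.6 MJ
Useful energy = total * eta = 29134.6 * 0.3 = 8740.38 MJ
Convert to kWh: 8740.38 / 3.6
Useful energy = 2427.88 kWh

2427.88


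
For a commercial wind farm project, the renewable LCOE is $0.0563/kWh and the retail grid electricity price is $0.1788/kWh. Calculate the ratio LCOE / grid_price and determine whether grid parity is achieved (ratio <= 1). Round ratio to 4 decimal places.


Compare LCOE to grid price:
  LCOE = $0.0563/kWh, Grid price = $0.1788/kWh
  Ratio = LCOE / grid_price = 0.0563 / 0.1788 = 0.3149
  Grid parity achieved (ratio <= 1)? yes

0.3149


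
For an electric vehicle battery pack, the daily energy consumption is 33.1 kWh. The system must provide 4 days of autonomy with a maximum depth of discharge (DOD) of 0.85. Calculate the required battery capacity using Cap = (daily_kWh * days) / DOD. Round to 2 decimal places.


Total energy needed = daily * days = 33.1 * 4 = 132.4 kWh
Account for depth of discharge:
  Cap = total_energy / DOD = 132.4 / 0.85
  Cap = 155.76 kWh

155.76


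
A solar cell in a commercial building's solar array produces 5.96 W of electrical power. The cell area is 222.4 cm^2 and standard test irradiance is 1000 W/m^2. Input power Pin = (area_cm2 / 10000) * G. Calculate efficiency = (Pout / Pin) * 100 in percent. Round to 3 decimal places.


First compute the input power:
  Pin = area_cm2 / 10000 * G = 222.4 / 10000 * 1000 = 22.24 W
Then compute efficiency:
  Efficiency = (Pout / Pin) * 100 = (5.96 / 22.24) * 100
  Efficiency = 26.799%

26.799


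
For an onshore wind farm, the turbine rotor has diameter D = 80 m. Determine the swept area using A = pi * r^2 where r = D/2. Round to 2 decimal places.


Compute the rotor radius:
  r = D / 2 = 80 / 2 = 40.0 m
Calculate swept area:
  A = pi * r^2 = pi * 40.0^2
  A = 5026.55 m^2

5026.55


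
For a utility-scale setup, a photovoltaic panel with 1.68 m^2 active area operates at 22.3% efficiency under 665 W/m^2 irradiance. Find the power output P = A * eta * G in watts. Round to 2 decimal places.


Use the solar power formula P = A * eta * G.
Given: A = 1.68 m^2, eta = 0.223, G = 665 W/m^2
P = 1.68 * 0.223 * 665
P = 249.14 W

249.14


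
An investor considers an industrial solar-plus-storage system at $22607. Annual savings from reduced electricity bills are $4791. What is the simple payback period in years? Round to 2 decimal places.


Simple payback period = initial cost / annual savings
Payback = 22607 / 4791
Payback = 4.72 years

4.72


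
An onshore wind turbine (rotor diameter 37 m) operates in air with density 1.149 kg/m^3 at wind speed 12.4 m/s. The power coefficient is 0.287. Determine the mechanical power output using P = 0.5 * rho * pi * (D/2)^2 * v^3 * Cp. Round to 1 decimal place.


Step 1 -- Compute swept area:
  A = pi * (D/2)^2 = pi * (37/2)^2 = 1075.21 m^2
Step 2 -- Apply wind power equation:
  P = 0.5 * rho * A * v^3 * Cp
  v^3 = 12.4^3 = 1906.624
  P = 0.5 * 1.149 * 1075.21 * 1906.624 * 0.287
  P = 338010.6 W

338010.6


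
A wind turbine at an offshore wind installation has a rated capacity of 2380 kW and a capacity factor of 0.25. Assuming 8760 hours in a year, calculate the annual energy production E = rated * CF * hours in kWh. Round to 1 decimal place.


Annual energy = rated_kW * capacity_factor * hours_per_year
Given: P_rated = 2380 kW, CF = 0.25, hours = 8760
E = 2380 * 0.25 * 8760
E = 5212200.0 kWh

5212200.0


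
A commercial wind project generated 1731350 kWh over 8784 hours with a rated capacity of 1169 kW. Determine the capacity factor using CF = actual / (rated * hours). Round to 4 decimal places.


Capacity factor = actual output / maximum possible output
Maximum possible = rated * hours = 1169 * 8784 = 10268496 kWh
CF = 1731350 / 10268496
CF = 0.1686

0.1686


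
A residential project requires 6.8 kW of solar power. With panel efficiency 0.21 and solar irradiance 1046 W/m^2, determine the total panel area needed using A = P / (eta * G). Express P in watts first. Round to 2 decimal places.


Convert target power to watts: P = 6.8 * 1000 = 6800.0 W
Compute denominator: eta * G = 0.21 * 1046 = 219.66
Required area A = P / (eta * G) = 6800.0 / 219.66
A = 30.96 m^2

30.96


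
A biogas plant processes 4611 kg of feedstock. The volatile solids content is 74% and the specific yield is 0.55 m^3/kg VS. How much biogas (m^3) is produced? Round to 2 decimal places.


Compute volatile solids:
  VS = mass * VS_fraction = 4611 * 0.74 = 3412.14 kg
Calculate biogas volume:
  Biogas = VS * specific_yield = 3412.14 * 0.55
  Biogas = 1876.68 m^3

1876.68


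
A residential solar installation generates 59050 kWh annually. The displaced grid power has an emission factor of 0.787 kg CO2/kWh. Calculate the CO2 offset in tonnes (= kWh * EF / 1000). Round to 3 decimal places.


CO2 offset in kg = generation * emission_factor
CO2 offset = 59050 * 0.787 = 46472.35 kg
Convert to tonnes:
  CO2 offset = 46472.35 / 1000 = 46.472 tonnes

46.472


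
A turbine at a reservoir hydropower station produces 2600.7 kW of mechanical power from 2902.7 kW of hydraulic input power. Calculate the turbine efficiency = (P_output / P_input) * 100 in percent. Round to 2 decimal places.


Turbine efficiency = (output power / input power) * 100
eta = (2600.7 / 2902.7) * 100
eta = 89.60%

89.60


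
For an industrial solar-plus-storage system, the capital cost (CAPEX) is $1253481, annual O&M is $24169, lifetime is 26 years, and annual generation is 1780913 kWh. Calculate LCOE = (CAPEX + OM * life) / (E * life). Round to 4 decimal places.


Total cost = CAPEX + OM * lifetime = 1253481 + 24169 * 26 = 1253481 + 628394 = 1881875
Total generation = annual * lifetime = 1780913 * 26 = 46303738 kWh
LCOE = 1881875 / 46303738
LCOE = 0.0406 $/kWh

0.0406


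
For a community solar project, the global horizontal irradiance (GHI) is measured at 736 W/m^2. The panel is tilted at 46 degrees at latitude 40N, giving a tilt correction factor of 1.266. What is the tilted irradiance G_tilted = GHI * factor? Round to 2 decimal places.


Identify the given values:
  GHI = 736 W/m^2, tilt correction factor = 1.266
Apply the formula G_tilted = GHI * factor:
  G_tilted = 736 * 1.266
  G_tilted = 931.78 W/m^2

931.78


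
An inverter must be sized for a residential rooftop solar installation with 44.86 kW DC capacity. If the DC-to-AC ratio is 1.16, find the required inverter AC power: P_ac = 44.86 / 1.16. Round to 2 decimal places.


The inverter AC capacity is determined by the DC/AC ratio.
Given: P_dc = 44.86 kW, DC/AC ratio = 1.16
P_ac = P_dc / ratio = 44.86 / 1.16
P_ac = 38.67 kW

38.67


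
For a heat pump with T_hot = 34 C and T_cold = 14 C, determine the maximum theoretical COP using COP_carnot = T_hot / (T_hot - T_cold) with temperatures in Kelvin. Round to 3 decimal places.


Convert to Kelvin:
  T_hot = 34 + 273.15 = 307.15 K
  T_cold = 14 + 273.15 = 287.15 K
Apply Carnot COP formula:
  COP = T_hot_K / (T_hot_K - T_cold_K) = 307.15 / 20.0
  COP = 15.358

15.358


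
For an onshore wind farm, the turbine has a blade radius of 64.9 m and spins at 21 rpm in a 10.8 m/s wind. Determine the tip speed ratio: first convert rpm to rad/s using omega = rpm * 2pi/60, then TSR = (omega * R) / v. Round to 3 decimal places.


Convert rotational speed to rad/s:
  omega = 21 * 2 * pi / 60 = 2.1991 rad/s
Compute tip speed:
  v_tip = omega * R = 2.1991 * 64.9 = 142.723 m/s
Tip speed ratio:
  TSR = v_tip / v_wind = 142.723 / 10.8 = 13.215

13.215


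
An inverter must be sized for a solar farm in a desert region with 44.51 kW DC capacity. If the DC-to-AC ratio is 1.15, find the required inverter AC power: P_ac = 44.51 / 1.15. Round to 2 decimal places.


The inverter AC capacity is determined by the DC/AC ratio.
Given: P_dc = 44.51 kW, DC/AC ratio = 1.15
P_ac = P_dc / ratio = 44.51 / 1.15
P_ac = 38.70 kW

38.70


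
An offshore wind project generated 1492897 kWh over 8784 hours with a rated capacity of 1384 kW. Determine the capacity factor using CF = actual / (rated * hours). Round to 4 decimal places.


Capacity factor = actual output / maximum possible output
Maximum possible = rated * hours = 1384 * 8784 = 12157056 kWh
CF = 1492897 / 12157056
CF = 0.1228

0.1228


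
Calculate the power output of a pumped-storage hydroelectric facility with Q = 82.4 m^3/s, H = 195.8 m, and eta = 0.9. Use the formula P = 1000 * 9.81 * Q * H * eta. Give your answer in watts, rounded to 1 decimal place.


Apply the hydropower formula P = rho * g * Q * H * eta
rho * g = 1000 * 9.81 = 9810.0
P = 9810.0 * 82.4 * 195.8 * 0.9
P = 142446379.7 W

142446379.7


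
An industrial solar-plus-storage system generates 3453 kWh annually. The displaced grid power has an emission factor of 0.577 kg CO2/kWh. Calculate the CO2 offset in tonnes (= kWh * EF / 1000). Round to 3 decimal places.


CO2 offset in kg = generation * emission_factor
CO2 offset = 3453 * 0.577 = 1992.38 kg
Convert to tonnes:
  CO2 offset = 1992.38 / 1000 = 1.992 tonnes

1.992


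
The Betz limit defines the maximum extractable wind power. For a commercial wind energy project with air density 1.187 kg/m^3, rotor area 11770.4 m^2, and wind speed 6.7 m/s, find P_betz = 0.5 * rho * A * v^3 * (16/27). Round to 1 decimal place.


The Betz coefficient Cp_max = 16/27 = 0.5926
v^3 = 6.7^3 = 300.763
P_betz = 0.5 * rho * A * v^3 * Cp_max
P_betz = 0.5 * 1.187 * 11770.4 * 300.763 * 0.5926
P_betz = 1245066.6 W

1245066.6


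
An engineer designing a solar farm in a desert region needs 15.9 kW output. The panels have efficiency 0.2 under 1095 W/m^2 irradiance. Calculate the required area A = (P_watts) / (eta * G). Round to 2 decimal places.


Convert target power to watts: P = 15.9 * 1000 = 15900.0 W
Compute denominator: eta * G = 0.2 * 1095 = 219.0
Required area A = P / (eta * G) = 15900.0 / 219.0
A = 72.60 m^2

72.60


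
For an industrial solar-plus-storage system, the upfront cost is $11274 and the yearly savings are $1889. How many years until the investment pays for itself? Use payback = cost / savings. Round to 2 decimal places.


Simple payback period = initial cost / annual savings
Payback = 11274 / 1889
Payback = 5.97 years

5.97


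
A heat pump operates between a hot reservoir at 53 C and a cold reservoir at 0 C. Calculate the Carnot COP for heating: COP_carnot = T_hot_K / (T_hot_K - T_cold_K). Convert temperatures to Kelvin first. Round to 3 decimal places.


Convert to Kelvin:
  T_hot = 53 + 273.15 = 326.15 K
  T_cold = 0 + 273.15 = 273.15 K
Apply Carnot COP formula:
  COP = T_hot_K / (T_hot_K - T_cold_K) = 326.15 / 53.0
  COP = 6.154

6.154


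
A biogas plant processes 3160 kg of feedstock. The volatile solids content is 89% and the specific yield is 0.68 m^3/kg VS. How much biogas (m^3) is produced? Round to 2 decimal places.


Compute volatile solids:
  VS = mass * VS_fraction = 3160 * 0.89 = 2812.4 kg
Calculate biogas volume:
  Biogas = VS * specific_yield = 2812.4 * 0.68
  Biogas = 1912.43 m^3

1912.43


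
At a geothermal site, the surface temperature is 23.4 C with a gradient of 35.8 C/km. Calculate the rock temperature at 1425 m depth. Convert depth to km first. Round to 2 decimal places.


Convert depth to km: 1425 / 1000 = 1.425 km
Temperature increase = gradient * depth_km = 35.8 * 1.425 = 51.02 C
Temperature at depth = T_surface + delta_T = 23.4 + 51.02
T = 74.42 C

74.42


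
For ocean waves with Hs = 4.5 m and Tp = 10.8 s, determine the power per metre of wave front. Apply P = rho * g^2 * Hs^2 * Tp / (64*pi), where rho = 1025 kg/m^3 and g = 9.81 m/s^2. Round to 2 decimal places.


Apply wave power formula:
  g^2 = 9.81^2 = 96.2361
  Hs^2 = 4.5^2 = 20.25
  Numerator = rho * g^2 * Hs^2 * Tp = 1025 * 96.2361 * 20.25 * 10.8 = 21573005.95
  Denominator = 64 * pi = 201.0619
  P = 21573005.95 / 201.0619 = 107295.33 W/m

107295.33


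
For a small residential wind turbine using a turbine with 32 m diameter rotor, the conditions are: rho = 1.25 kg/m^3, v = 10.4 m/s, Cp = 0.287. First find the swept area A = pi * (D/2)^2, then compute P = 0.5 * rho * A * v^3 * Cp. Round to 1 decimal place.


Step 1 -- Compute swept area:
  A = pi * (D/2)^2 = pi * (32/2)^2 = 804.25 m^2
Step 2 -- Apply wind power equation:
  P = 0.5 * rho * A * v^3 * Cp
  v^3 = 10.4^3 = 1124.864
  P = 0.5 * 1.25 * 804.25 * 1124.864 * 0.287
  P = 162275.1 W

162275.1


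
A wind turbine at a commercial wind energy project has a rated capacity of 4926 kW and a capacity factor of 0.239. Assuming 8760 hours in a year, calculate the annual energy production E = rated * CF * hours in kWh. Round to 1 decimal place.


Annual energy = rated_kW * capacity_factor * hours_per_year
Given: P_rated = 4926 kW, CF = 0.239, hours = 8760
E = 4926 * 0.239 * 8760
E = 10313270.6 kWh

10313270.6


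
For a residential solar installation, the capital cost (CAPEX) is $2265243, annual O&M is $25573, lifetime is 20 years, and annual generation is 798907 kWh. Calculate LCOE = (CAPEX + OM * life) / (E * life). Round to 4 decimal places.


Total cost = CAPEX + OM * lifetime = 2265243 + 25573 * 20 = 2265243 + 511460 = 2776703
Total generation = annual * lifetime = 798907 * 20 = 15978140 kWh
LCOE = 2776703 / 15978140
LCOE = 0.1738 $/kWh

0.1738


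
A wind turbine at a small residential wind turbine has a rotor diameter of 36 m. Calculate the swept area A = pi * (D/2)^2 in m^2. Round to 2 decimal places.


Compute the rotor radius:
  r = D / 2 = 36 / 2 = 18.0 m
Calculate swept area:
  A = pi * r^2 = pi * 18.0^2
  A = 1017.88 m^2

1017.88


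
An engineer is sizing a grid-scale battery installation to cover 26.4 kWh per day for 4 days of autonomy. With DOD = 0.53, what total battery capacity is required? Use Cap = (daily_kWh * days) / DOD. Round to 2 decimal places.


Total energy needed = daily * days = 26.4 * 4 = 105.6 kWh
Account for depth of discharge:
  Cap = total_energy / DOD = 105.6 / 0.53
  Cap = 199.25 kWh

199.25


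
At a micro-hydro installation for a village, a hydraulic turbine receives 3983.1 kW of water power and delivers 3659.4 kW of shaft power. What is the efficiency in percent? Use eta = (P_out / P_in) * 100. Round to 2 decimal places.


Turbine efficiency = (output power / input power) * 100
eta = (3659.4 / 3983.1) * 100
eta = 91.87%

91.87


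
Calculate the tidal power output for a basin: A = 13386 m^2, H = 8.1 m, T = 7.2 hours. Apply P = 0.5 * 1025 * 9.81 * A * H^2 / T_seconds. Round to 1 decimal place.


Convert period to seconds: T = 7.2 * 3600 = 25920.0 s
H^2 = 8.1^2 = 65.61
P = 0.5 * rho * g * A * H^2 / T
P = 0.5 * 1025 * 9.81 * 13386 * 65.61 / 25920.0
P = 170352.6 W

170352.6


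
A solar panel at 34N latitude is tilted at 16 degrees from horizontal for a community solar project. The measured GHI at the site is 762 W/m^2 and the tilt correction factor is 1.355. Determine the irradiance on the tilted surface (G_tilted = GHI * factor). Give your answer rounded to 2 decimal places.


Identify the given values:
  GHI = 762 W/m^2, tilt correction factor = 1.355
Apply the formula G_tilted = GHI * factor:
  G_tilted = 762 * 1.355
  G_tilted = 1032.51 W/m^2

1032.51


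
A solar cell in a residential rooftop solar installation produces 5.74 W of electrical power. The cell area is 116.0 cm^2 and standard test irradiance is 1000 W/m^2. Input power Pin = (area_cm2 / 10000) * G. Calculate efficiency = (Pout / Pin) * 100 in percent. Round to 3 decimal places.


First compute the input power:
  Pin = area_cm2 / 10000 * G = 116.0 / 10000 * 1000 = 11.6 W
Then compute efficiency:
  Efficiency = (Pout / Pin) * 100 = (5.74 / 11.6) * 100
  Efficiency = 49.483%

49.483


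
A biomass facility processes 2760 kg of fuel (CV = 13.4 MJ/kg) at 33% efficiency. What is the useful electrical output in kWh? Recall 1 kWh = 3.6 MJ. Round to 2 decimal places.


Total energy = mass * CV = 2760 * 13.4 = 36984.0 MJ
Useful energy = total * eta = 36984.0 * 0.33 = 12204.72 MJ
Convert to kWh: 12204.72 / 3.6
Useful energy = 3390.20 kWh

3390.20


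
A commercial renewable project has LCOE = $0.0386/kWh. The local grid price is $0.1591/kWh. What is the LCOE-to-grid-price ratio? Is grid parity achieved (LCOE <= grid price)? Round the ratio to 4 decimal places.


Compare LCOE to grid price:
  LCOE = $0.0386/kWh, Grid price = $0.1591/kWh
  Ratio = LCOE / grid_price = 0.0386 / 0.1591 = 0.2426
  Grid parity achieved (ratio <= 1)? yes

0.2426


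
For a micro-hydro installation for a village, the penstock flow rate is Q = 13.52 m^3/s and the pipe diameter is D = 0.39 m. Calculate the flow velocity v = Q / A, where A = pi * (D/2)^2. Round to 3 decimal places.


Compute pipe cross-sectional area:
  A = pi * (D/2)^2 = pi * (0.39/2)^2 = 0.1195 m^2
Calculate velocity:
  v = Q / A = 13.52 / 0.1195
  v = 113.177 m/s

113.177


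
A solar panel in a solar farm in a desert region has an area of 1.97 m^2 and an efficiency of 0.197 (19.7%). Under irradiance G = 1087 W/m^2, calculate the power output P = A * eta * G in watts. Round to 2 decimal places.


Use the solar power formula P = A * eta * G.
Given: A = 1.97 m^2, eta = 0.197, G = 1087 W/m^2
P = 1.97 * 0.197 * 1087
P = 421.85 W

421.85


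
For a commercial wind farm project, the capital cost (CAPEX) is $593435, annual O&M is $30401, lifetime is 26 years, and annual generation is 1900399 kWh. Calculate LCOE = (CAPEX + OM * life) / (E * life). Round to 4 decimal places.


Total cost = CAPEX + OM * lifetime = 593435 + 30401 * 26 = 593435 + 790426 = 1383861
Total generation = annual * lifetime = 1900399 * 26 = 49410374 kWh
LCOE = 1383861 / 49410374
LCOE = 0.0280 $/kWh

0.0280


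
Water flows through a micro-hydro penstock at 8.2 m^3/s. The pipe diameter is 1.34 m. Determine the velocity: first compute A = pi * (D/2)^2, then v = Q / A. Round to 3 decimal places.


Compute pipe cross-sectional area:
  A = pi * (D/2)^2 = pi * (1.34/2)^2 = 1.4103 m^2
Calculate velocity:
  v = Q / A = 8.2 / 1.4103
  v = 5.815 m/s

5.815


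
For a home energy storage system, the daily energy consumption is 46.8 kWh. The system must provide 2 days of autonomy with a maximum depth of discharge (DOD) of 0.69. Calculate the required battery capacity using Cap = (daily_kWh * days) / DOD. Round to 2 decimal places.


Total energy needed = daily * days = 46.8 * 2 = 93.6 kWh
Account for depth of discharge:
  Cap = total_energy / DOD = 93.6 / 0.69
  Cap = 135.65 kWh

135.65


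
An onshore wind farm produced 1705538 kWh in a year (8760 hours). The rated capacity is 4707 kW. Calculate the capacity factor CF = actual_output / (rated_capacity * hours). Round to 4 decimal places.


Capacity factor = actual output / maximum possible output
Maximum possible = rated * hours = 4707 * 8760 = 41233320 kWh
CF = 1705538 / 41233320
CF = 0.0414

0.0414


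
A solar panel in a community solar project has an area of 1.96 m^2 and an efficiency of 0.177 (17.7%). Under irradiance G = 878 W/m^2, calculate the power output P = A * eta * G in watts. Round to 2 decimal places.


Use the solar power formula P = A * eta * G.
Given: A = 1.96 m^2, eta = 0.177, G = 878 W/m^2
P = 1.96 * 0.177 * 878
P = 304.60 W

304.60


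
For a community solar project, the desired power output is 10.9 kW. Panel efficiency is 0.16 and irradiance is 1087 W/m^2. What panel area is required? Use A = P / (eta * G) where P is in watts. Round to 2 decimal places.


Convert target power to watts: P = 10.9 * 1000 = 10900.0 W
Compute denominator: eta * G = 0.16 * 1087 = 173.92
Required area A = P / (eta * G) = 10900.0 / 173.92
A = 62.67 m^2

62.67


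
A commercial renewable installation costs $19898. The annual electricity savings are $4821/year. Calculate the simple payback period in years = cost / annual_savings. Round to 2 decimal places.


Simple payback period = initial cost / annual savings
Payback = 19898 / 4821
Payback = 4.13 years

4.13


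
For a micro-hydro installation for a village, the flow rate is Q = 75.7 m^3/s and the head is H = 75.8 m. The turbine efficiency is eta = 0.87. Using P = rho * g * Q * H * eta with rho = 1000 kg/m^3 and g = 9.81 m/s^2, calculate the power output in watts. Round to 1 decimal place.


Apply the hydropower formula P = rho * g * Q * H * eta
rho * g = 1000 * 9.81 = 9810.0
P = 9810.0 * 75.7 * 75.8 * 0.87
P = 48972620.7 W

48972620.7


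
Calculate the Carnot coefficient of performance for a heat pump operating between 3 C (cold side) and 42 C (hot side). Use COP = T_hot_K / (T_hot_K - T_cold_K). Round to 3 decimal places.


Convert to Kelvin:
  T_hot = 42 + 273.15 = 315.15 K
  T_cold = 3 + 273.15 = 276.15 K
Apply Carnot COP formula:
  COP = T_hot_K / (T_hot_K - T_cold_K) = 315.15 / 39.0
  COP = 8.081

8.081


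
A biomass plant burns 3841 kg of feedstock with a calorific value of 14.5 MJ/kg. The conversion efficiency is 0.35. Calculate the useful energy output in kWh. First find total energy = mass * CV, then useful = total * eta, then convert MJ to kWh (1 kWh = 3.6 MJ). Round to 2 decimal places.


Total energy = mass * CV = 3841 * 14.5 = 55694.5 MJ
Useful energy = total * eta = 55694.5 * 0.35 = 19493.08 MJ
Convert to kWh: 19493.08 / 3.6
Useful energy = 5414.74 kWh

5414.74


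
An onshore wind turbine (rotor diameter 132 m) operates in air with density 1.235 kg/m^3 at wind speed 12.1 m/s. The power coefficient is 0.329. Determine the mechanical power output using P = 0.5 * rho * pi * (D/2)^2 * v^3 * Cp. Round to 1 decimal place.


Step 1 -- Compute swept area:
  A = pi * (D/2)^2 = pi * (132/2)^2 = 13684.78 m^2
Step 2 -- Apply wind power equation:
  P = 0.5 * rho * A * v^3 * Cp
  v^3 = 12.1^3 = 1771.561
  P = 0.5 * 1.235 * 13684.78 * 1771.561 * 0.329
  P = 4925232.3 W

4925232.3


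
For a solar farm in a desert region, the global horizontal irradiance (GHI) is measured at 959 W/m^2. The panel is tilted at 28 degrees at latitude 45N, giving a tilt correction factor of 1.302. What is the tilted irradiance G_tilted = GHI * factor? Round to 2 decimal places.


Identify the given values:
  GHI = 959 W/m^2, tilt correction factor = 1.302
Apply the formula G_tilted = GHI * factor:
  G_tilted = 959 * 1.302
  G_tilted = 1248.62 W/m^2

1248.62


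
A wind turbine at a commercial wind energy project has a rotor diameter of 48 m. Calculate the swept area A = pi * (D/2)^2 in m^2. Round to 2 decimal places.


Compute the rotor radius:
  r = D / 2 = 48 / 2 = 24.0 m
Calculate swept area:
  A = pi * r^2 = pi * 24.0^2
  A = 1809.56 m^2

1809.56


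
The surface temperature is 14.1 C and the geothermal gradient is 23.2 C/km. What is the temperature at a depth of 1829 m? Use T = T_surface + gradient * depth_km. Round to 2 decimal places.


Convert depth to km: 1829 / 1000 = 1.829 km
Temperature increase = gradient * depth_km = 23.2 * 1.829 = 42.43 C
Temperature at depth = T_surface + delta_T = 14.1 + 42.43
T = 56.53 C

56.53


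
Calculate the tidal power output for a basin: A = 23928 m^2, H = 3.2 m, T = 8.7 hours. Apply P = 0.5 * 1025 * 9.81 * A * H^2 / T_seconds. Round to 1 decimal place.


Convert period to seconds: T = 8.7 * 3600 = 31320.0 s
H^2 = 3.2^2 = 10.24
P = 0.5 * rho * g * A * H^2 / T
P = 0.5 * 1025 * 9.81 * 23928 * 10.24 / 31320.0
P = 39332.1 W

39332.1


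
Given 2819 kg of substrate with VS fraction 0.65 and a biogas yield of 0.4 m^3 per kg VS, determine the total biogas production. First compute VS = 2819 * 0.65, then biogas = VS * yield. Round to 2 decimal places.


Compute volatile solids:
  VS = mass * VS_fraction = 2819 * 0.65 = 1832.35 kg
Calculate biogas volume:
  Biogas = VS * specific_yield = 1832.35 * 0.4
  Biogas = 732.94 m^3

732.94


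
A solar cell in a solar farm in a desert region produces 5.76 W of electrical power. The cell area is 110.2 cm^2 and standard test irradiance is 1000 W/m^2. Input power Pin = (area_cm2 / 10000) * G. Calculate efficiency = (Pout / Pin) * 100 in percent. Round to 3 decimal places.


First compute the input power:
  Pin = area_cm2 / 10000 * G = 110.2 / 10000 * 1000 = 11.02 W
Then compute efficiency:
  Efficiency = (Pout / Pin) * 100 = (5.76 / 11.02) * 100
  Efficiency = 52.269%

52.269


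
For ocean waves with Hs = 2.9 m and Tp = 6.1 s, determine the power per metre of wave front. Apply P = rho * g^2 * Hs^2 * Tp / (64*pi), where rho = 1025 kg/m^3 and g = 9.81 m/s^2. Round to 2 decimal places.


Apply wave power formula:
  g^2 = 9.81^2 = 96.2361
  Hs^2 = 2.9^2 = 8.41
  Numerator = rho * g^2 * Hs^2 * Tp = 1025 * 96.2361 * 8.41 * 6.1 = 5060433.37
  Denominator = 64 * pi = 201.0619
  P = 5060433.37 / 201.0619 = 25168.53 W/m

25168.53


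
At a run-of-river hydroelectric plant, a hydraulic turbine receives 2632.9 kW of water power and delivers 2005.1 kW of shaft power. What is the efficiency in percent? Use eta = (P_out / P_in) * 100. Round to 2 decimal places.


Turbine efficiency = (output power / input power) * 100
eta = (2005.1 / 2632.9) * 100
eta = 76.16%

76.16


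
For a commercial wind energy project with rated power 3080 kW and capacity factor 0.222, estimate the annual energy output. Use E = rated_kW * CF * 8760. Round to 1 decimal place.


Annual energy = rated_kW * capacity_factor * hours_per_year
Given: P_rated = 3080 kW, CF = 0.222, hours = 8760
E = 3080 * 0.222 * 8760
E = 5989737.6 kWh

5989737.6


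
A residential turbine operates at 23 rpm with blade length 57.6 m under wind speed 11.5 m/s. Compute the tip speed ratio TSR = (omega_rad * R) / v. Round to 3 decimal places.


Convert rotational speed to rad/s:
  omega = 23 * 2 * pi / 60 = 2.4086 rad/s
Compute tip speed:
  v_tip = omega * R = 2.4086 * 57.6 = 138.733 m/s
Tip speed ratio:
  TSR = v_tip / v_wind = 138.733 / 11.5 = 12.064

12.064


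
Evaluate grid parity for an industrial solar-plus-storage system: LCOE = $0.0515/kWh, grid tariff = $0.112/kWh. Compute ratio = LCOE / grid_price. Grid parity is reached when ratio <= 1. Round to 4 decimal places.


Compare LCOE to grid price:
  LCOE = $0.0515/kWh, Grid price = $0.112/kWh
  Ratio = LCOE / grid_price = 0.0515 / 0.112 = 0.4598
  Grid parity achieved (ratio <= 1)? yes

0.4598


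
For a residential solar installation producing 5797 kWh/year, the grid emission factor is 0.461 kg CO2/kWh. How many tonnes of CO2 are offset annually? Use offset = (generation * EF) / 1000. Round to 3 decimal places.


CO2 offset in kg = generation * emission_factor
CO2 offset = 5797 * 0.461 = 2672.42 kg
Convert to tonnes:
  CO2 offset = 2672.42 / 1000 = 2.672 tonnes

2.672
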